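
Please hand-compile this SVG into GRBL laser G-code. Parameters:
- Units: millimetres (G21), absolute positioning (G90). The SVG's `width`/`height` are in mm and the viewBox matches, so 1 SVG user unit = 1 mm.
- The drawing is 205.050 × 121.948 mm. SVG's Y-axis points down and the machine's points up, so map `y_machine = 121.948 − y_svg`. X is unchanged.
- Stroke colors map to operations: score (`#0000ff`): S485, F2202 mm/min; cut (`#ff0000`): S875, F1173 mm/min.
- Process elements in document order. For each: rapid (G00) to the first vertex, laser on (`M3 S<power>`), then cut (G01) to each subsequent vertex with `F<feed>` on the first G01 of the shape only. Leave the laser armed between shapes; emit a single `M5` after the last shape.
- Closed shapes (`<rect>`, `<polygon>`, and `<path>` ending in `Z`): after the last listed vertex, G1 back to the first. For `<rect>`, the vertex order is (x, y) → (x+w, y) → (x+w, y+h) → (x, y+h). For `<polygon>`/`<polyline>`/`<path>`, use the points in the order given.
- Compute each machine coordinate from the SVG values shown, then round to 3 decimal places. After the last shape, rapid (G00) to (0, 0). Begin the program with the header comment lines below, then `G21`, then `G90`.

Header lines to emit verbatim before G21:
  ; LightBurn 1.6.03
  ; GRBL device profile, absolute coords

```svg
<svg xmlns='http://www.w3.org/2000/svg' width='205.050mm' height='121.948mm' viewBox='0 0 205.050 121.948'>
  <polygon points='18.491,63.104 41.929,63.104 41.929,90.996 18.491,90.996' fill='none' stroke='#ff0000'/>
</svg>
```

; LightBurn 1.6.03
; GRBL device profile, absolute coords
G21
G90
G00 X18.491 Y58.844
M3 S875
G01 X41.929 Y58.844 F1173
G01 X41.929 Y30.952
G01 X18.491 Y30.952
G01 X18.491 Y58.844
M5
G00 X0.000 Y0.000

Since the viewBox matches the mm dimensions, user units are millimetres directly. The only transform is the Y-flip y_m = 121.948 − y_svg.

Shape 1 is a rectangle drawn with `<polygon>`. Its stroke #ff0000 means cut at S875, F1173. After flipping Y the toolpath is (18.491,58.844) → (41.929,58.844) → (41.929,30.952) → (18.491,30.952) → (18.491,58.844), returning to the start.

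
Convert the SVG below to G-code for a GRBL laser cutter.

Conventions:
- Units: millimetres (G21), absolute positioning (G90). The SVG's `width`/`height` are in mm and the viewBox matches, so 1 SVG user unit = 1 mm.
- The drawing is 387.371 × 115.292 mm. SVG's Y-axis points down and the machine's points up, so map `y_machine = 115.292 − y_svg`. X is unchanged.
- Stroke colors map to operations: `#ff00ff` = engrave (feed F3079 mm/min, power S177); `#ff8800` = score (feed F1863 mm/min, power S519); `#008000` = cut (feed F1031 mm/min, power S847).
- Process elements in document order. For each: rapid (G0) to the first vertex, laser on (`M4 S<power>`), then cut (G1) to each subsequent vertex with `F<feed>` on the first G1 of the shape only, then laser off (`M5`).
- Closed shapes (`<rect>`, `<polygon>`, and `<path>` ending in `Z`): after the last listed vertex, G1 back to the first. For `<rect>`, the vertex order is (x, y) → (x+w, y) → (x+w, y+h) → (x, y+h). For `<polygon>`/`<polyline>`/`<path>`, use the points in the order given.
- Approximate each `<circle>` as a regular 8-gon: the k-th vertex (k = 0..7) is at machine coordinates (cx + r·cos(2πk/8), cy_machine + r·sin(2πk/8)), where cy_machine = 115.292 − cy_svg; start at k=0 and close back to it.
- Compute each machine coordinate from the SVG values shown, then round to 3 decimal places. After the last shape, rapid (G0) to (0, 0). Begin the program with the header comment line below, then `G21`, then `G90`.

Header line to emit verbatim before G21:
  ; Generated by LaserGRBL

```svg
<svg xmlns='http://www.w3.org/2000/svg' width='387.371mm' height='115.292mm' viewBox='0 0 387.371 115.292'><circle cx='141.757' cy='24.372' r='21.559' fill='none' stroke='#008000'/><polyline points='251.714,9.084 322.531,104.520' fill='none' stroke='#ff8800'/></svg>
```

; Generated by LaserGRBL
G21
G90
G0 X163.316 Y90.920
M4 S847
G1 X157.002 Y106.165 F1031
G1 X141.757 Y112.479
G1 X126.512 Y106.165
G1 X120.198 Y90.920
G1 X126.512 Y75.675
G1 X141.757 Y69.361
G1 X157.002 Y75.675
G1 X163.316 Y90.920
M5
G0 X251.714 Y106.208
M4 S519
G1 X322.531 Y10.772 F1863
M5
G0 X0.000 Y0.000

viewBox `0 0 387.371 115.292` with mm width/height → 1 unit = 1 mm. Flip: y_m = 115.292 − y_svg.

**Shape 1** — `<circle>` circle, stroke `#008000` → cut (S847, F1031). Machine vertices: (163.316,90.920) → (157.002,106.165) → (141.757,112.479) → (126.512,106.165) → (120.198,90.920) → (126.512,75.675) → (141.757,69.361) → (157.002,75.675) → (163.316,90.920). Closed: final G1 returns to the first vertex.

**Shape 2** — `<polyline>` line segment, stroke `#ff8800` → score (S519, F1863). Machine vertices: (251.714,106.208) → (322.531,10.772). Open path.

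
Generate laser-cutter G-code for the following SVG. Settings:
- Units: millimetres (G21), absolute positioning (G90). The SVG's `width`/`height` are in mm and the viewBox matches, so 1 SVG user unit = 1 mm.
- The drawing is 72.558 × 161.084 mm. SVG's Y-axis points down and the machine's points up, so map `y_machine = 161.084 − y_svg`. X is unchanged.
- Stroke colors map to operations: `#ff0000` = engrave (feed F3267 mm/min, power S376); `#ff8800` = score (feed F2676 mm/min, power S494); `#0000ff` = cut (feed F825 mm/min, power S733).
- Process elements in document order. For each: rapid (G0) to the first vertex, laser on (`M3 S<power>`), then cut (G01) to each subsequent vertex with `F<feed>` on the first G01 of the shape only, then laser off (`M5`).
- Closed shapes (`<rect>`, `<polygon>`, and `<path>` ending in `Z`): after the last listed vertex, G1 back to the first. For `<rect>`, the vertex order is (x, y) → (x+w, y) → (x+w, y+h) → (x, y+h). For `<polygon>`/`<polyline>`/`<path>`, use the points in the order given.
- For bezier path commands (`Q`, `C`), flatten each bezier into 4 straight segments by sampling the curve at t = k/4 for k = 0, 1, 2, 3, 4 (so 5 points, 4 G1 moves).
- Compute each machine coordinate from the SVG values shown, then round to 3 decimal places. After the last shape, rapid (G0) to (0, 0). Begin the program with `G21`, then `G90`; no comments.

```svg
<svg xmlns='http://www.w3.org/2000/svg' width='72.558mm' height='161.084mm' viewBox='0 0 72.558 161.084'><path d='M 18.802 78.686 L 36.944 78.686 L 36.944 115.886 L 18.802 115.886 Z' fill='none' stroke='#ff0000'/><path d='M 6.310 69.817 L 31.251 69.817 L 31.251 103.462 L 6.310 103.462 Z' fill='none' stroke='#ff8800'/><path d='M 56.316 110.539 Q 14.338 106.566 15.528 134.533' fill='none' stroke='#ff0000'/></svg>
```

Since the viewBox matches the mm dimensions, user units are millimetres directly. The only transform is the Y-flip y_m = 161.084 − y_svg.

Shape 1 is a rectangle drawn with `<path>`. Its stroke #ff0000 means engrave at S376, F3267. After flipping Y the toolpath is (18.802,82.398) → (36.944,82.398) → (36.944,45.198) → (18.802,45.198) → (18.802,82.398), returning to the start.

Shape 2 is a rectangle drawn with `<path>`. Its stroke #ff8800 means score at S494, F2676. After flipping Y the toolpath is (6.310,91.267) → (31.251,91.267) → (31.251,57.622) → (6.310,57.622) → (6.310,91.267), returning to the start.

Shape 3 is a quadratic bezier drawn with `<path>`. Its stroke #ff0000 means engrave at S376, F3267. After flipping Y the toolpath is (56.316,50.545) → (38.025,50.535) → (25.130,46.533) → (17.631,38.538) → (15.528,26.551).

G21
G90
G0 X18.802 Y82.398
M3 S376
G01 X36.944 Y82.398 F3267
G01 X36.944 Y45.198
G01 X18.802 Y45.198
G01 X18.802 Y82.398
M5
G0 X6.310 Y91.267
M3 S494
G01 X31.251 Y91.267 F2676
G01 X31.251 Y57.622
G01 X6.310 Y57.622
G01 X6.310 Y91.267
M5
G0 X56.316 Y50.545
M3 S376
G01 X38.025 Y50.535 F3267
G01 X25.130 Y46.533
G01 X17.631 Y38.538
G01 X15.528 Y26.551
M5
G0 X0.000 Y0.000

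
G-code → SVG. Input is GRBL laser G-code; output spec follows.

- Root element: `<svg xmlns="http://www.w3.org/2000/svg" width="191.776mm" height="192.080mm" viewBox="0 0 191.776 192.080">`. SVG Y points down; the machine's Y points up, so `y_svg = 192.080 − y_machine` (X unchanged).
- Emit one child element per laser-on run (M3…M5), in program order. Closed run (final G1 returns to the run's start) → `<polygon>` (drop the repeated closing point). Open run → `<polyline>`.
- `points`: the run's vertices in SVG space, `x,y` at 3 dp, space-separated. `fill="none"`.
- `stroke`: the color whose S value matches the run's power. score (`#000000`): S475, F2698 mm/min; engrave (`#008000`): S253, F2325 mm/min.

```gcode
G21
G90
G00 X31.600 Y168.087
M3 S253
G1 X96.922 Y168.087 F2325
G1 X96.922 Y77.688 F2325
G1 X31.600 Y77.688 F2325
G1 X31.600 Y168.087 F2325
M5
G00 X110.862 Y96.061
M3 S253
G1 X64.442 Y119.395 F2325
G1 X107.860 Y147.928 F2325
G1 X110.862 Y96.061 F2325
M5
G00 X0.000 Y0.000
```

<svg xmlns="http://www.w3.org/2000/svg" width="191.776mm" height="192.080mm" viewBox="0 0 191.776 192.080">
  <polygon points="31.600,23.993 96.922,23.993 96.922,114.392 31.600,114.392" fill="none" stroke="#008000"/>
  <polygon points="110.862,96.019 64.442,72.685 107.860,44.152" fill="none" stroke="#008000"/>
</svg>

y_svg = 192.080 − y_m. Every run uses S253, so all elements get stroke `#008000` (engrave).

[1] closed run; points: 31.600,23.993 96.922,23.993 96.922,114.392 31.600,114.392

[2] closed run; points: 110.862,96.019 64.442,72.685 107.860,44.152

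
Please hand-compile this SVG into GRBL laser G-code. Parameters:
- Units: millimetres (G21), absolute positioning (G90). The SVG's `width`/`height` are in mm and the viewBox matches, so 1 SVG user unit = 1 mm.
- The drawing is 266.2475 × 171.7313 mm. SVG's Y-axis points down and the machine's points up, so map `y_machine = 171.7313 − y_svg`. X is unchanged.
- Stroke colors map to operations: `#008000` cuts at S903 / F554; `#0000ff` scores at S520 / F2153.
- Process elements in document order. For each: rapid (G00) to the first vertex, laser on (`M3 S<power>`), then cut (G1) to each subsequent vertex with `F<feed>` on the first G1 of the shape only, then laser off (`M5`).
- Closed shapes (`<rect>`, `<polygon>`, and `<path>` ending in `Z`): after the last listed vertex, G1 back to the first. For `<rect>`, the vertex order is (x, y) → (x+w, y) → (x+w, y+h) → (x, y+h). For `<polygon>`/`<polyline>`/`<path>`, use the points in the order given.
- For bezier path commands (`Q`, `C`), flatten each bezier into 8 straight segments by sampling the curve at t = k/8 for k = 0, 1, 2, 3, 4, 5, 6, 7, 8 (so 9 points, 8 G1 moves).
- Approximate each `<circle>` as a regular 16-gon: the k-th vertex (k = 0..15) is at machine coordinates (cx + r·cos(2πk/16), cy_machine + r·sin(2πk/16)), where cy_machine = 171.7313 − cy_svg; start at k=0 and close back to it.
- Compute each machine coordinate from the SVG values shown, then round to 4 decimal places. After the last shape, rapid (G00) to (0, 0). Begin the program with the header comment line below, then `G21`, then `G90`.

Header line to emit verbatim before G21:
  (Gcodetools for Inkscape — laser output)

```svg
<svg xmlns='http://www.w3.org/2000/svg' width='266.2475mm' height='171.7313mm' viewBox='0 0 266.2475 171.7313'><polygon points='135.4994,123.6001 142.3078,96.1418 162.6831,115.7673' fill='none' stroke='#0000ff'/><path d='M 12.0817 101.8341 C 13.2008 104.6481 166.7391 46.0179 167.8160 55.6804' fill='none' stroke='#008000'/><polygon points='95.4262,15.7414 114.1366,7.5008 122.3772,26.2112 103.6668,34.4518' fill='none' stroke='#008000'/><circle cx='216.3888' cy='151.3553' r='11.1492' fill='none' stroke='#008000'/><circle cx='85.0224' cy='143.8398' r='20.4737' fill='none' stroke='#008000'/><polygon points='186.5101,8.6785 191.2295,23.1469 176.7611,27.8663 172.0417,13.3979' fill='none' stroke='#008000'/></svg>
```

(Gcodetools for Inkscape — laser output)
G21
G90
G00 X135.4994 Y48.1312
M3 S520
G1 X142.3078 Y75.5895 F2153
G1 X162.6831 Y55.9640
G1 X135.4994 Y48.1312
M5
G00 X12.0817 Y69.8972
M3 S903
G1 X19.0505 Y71.4688 F554
G1 X36.7359 Y77.2803
G1 X61.5648 Y85.8116
G1 X89.9647 Y95.5422
G1 X118.3625 Y104.9518
G1 X143.1856 Y112.5200
G1 X160.8610 Y116.7265
G1 X167.8160 Y116.0509
M5
G00 X95.4262 Y155.9899
M3 S903
G1 X114.1366 Y164.2305 F554
G1 X122.3772 Y145.5201
G1 X103.6668 Y137.2795
G1 X95.4262 Y155.9899
M5
G00 X227.5380 Y20.3760
M3 S903
G1 X226.6893 Y24.6426 F554
G1 X224.2725 Y28.2597
G1 X220.6554 Y30.6765
G1 X216.3888 Y31.5252
G1 X212.1222 Y30.6765
G1 X208.5051 Y28.2597
G1 X206.0883 Y24.6426
G1 X205.2396 Y20.3760
G1 X206.0883 Y16.1094
G1 X208.5051 Y12.4923
G1 X212.1222 Y10.0755
G1 X216.3888 Y9.2268
G1 X220.6554 Y10.0755
G1 X224.2725 Y12.4923
G1 X226.6893 Y16.1094
G1 X227.5380 Y20.3760
M5
G00 X105.4961 Y27.8915
M3 S903
G1 X103.9376 Y35.7264 F554
G1 X99.4995 Y42.3686
G1 X92.8573 Y46.8067
G1 X85.0224 Y48.3652
G1 X77.1875 Y46.8067
G1 X70.5453 Y42.3686
G1 X66.1072 Y35.7264
G1 X64.5487 Y27.8915
G1 X66.1072 Y20.0566
G1 X70.5453 Y13.4144
G1 X77.1875 Y8.9763
G1 X85.0224 Y7.4178
G1 X92.8573 Y8.9763
G1 X99.4995 Y13.4144
G1 X103.9376 Y20.0566
G1 X105.4961 Y27.8915
M5
G00 X186.5101 Y163.0528
M3 S903
G1 X191.2295 Y148.5844 F554
G1 X176.7611 Y143.8650
G1 X172.0417 Y158.3334
G1 X186.5101 Y163.0528
M5
G00 X0.0000 Y0.0000

viewBox `0 0 266.2475 171.7313` with mm width/height → 1 unit = 1 mm. Flip: y_m = 171.7313 − y_svg.

**Shape 1** — `<polygon>` regular polygon, stroke `#0000ff` → score (S520, F2153). Machine vertices: (135.4994,48.1312) → (142.3078,75.5895) → (162.6831,55.9640) → (135.4994,48.1312). Closed: final G1 returns to the first vertex.

**Shape 2** — `<path>` cubic bezier, stroke `#008000` → cut (S903, F554). Control points (SVG): P0=(12.0817,101.8341), P1=(13.2008,104.6481), P2=(166.7391,46.0179), P3=(167.8160,55.6804); sampled at t=k/8. Machine vertices: (12.0817,69.8972) → (19.0505,71.4688) → (36.7359,77.2803) → (61.5648,85.8116) → (89.9647,95.5422) → (118.3625,104.9518) → (143.1856,112.5200) → (160.8610,116.7265) → (167.8160,116.0509). Open path.

**Shape 3** — `<polygon>` regular polygon, stroke `#008000` → cut (S903, F554). Machine vertices: (95.4262,155.9899) → (114.1366,164.2305) → (122.3772,145.5201) → (103.6668,137.2795) → (95.4262,155.9899). Closed: final G1 returns to the first vertex.

**Shape 4** — `<circle>` circle, stroke `#008000` → cut (S903, F554). Machine vertices: (227.5380,20.3760) → (226.6893,24.6426) → (224.2725,28.2597) → (220.6554,30.6765) → (216.3888,31.5252) → (212.1222,30.6765) → (208.5051,28.2597) → (206.0883,24.6426) → (205.2396,20.3760) → (206.0883,16.1094) → (208.5051,12.4923) → (212.1222,10.0755) → (216.3888,9.2268) → (220.6554,10.0755) → (224.2725,12.4923) → (226.6893,16.1094) → (227.5380,20.3760). Closed: final G1 returns to the first vertex.

**Shape 5** — `<circle>` circle, stroke `#008000` → cut (S903, F554). Machine vertices: (105.4961,27.8915) → (103.9376,35.7264) → (99.4995,42.3686) → (92.8573,46.8067) → (85.0224,48.3652) → (77.1875,46.8067) → (70.5453,42.3686) → (66.1072,35.7264) → (64.5487,27.8915) → (66.1072,20.0566) → (70.5453,13.4144) → (77.1875,8.9763) → (85.0224,7.4178) → (92.8573,8.9763) → (99.4995,13.4144) → (103.9376,20.0566) → (105.4961,27.8915). Closed: final G1 returns to the first vertex.

**Shape 6** — `<polygon>` regular polygon, stroke `#008000` → cut (S903, F554). Machine vertices: (186.5101,163.0528) → (191.2295,148.5844) → (176.7611,143.8650) → (172.0417,158.3334) → (186.5101,163.0528). Closed: final G1 returns to the first vertex.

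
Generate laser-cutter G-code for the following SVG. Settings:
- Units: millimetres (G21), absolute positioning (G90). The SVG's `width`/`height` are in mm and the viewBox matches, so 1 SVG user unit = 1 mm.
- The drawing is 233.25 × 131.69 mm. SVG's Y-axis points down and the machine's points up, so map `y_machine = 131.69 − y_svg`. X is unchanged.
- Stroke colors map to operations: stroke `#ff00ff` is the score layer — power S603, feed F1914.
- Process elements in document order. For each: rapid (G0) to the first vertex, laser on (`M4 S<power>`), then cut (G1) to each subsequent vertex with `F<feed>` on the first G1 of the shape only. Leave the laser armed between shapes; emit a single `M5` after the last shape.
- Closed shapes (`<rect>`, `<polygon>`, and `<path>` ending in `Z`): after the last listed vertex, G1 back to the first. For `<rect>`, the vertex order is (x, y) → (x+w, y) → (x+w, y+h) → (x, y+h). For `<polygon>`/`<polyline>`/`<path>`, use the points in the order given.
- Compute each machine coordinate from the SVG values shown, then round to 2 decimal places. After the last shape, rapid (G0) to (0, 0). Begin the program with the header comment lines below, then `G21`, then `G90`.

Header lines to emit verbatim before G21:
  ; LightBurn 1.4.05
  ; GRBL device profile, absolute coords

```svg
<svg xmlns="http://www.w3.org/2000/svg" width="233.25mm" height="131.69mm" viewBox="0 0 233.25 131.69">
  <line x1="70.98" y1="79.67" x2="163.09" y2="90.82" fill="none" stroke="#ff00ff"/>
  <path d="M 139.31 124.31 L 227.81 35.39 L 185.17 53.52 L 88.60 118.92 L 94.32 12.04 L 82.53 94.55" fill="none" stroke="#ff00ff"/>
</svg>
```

; LightBurn 1.4.05
; GRBL device profile, absolute coords
G21
G90
G0 X70.98 Y52.02
M4 S603
G1 X163.09 Y40.87 F1914
G0 X139.31 Y7.38
M4 S603
G1 X227.81 Y96.30 F1914
G1 X185.17 Y78.17
G1 X88.60 Y12.77
G1 X94.32 Y119.65
G1 X82.53 Y37.14
M5
G0 X0.00 Y0.00

viewBox `0 0 233.25 131.69` with mm width/height → 1 unit = 1 mm. Flip: y_m = 131.69 − y_svg.

**Shape 1** — `<line>` line segment, stroke `#ff00ff` → score (S603, F1914). Machine vertices: (70.98,52.02) → (163.09,40.87). Open path.

**Shape 2** — `<path>` open polyline, stroke `#ff00ff` → score (S603, F1914). Machine vertices: (139.31,7.38) → (227.81,96.30) → (185.17,78.17) → (88.60,12.77) → (94.32,119.65) → (82.53,37.14). Open path.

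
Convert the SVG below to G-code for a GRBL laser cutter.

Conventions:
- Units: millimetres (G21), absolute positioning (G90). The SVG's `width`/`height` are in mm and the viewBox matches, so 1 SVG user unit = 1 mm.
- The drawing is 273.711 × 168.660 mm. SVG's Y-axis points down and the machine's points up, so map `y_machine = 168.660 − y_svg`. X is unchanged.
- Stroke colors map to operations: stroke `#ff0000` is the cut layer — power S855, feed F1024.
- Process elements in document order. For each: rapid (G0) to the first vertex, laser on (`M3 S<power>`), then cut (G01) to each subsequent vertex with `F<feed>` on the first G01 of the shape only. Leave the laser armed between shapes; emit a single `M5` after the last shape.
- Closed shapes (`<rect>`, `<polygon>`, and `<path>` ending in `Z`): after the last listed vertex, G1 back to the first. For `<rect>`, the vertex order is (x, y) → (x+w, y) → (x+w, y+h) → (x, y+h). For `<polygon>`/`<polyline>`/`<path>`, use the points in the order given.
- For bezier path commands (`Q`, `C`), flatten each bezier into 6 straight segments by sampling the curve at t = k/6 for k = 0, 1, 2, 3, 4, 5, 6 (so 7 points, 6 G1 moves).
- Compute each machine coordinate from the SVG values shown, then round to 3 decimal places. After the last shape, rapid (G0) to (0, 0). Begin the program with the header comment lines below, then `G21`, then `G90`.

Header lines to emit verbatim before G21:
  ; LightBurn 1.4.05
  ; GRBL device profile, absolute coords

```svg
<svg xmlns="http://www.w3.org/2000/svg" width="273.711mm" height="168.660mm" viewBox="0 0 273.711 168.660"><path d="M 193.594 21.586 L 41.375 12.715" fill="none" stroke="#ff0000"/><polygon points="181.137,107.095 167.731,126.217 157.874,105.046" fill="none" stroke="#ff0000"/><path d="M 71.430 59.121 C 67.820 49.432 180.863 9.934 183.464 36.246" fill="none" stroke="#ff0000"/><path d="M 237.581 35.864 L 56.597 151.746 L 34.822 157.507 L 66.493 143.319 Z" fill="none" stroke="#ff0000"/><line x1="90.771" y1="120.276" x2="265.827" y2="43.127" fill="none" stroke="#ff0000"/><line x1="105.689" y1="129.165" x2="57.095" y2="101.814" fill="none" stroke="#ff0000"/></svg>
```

Since the viewBox matches the mm dimensions, user units are millimetres directly. The only transform is the Y-flip y_m = 168.660 − y_svg.

Shape 1 is a line segment drawn with `<path>`. Its stroke #ff0000 means cut at S855, F1024. After flipping Y the toolpath is (193.594,147.074) → (41.375,155.945).

Shape 2 is a regular polygon drawn with `<polygon>`. Its stroke #ff0000 means cut at S855, F1024. After flipping Y the toolpath is (181.137,61.565) → (167.731,42.443) → (157.874,63.614) → (181.137,61.565), returning to the start.

Shape 3 is a cubic bezier drawn with `<path>`. Its stroke #ff0000 means cut at S855, F1024. After flipping Y the toolpath is (71.430,109.539) → (78.295,116.425) → (98.293,125.623) → (125.118,134.477) → (152.460,140.331) → (174.011,140.529) → (183.464,132.414).

Shape 4 is a closed polygon drawn with `<path>`. Its stroke #ff0000 means cut at S855, F1024. After flipping Y the toolpath is (237.581,132.796) → (56.597,16.914) → (34.822,11.153) → (66.493,25.341) → (237.581,132.796), returning to the start.

Shape 5 is a line segment drawn with `<line>`. Its stroke #ff0000 means cut at S855, F1024. After flipping Y the toolpath is (90.771,48.384) → (265.827,125.533).

Shape 6 is a line segment drawn with `<line>`. Its stroke #ff0000 means cut at S855, F1024. After flipping Y the toolpath is (105.689,39.495) → (57.095,66.846).

; LightBurn 1.4.05
; GRBL device profile, absolute coords
G21
G90
G0 X193.594 Y147.074
M3 S855
G01 X41.375 Y155.945 F1024
G0 X181.137 Y61.565
M3 S855
G01 X167.731 Y42.443 F1024
G01 X157.874 Y63.614
G01 X181.137 Y61.565
G0 X71.430 Y109.539
M3 S855
G01 X78.295 Y116.425 F1024
G01 X98.293 Y125.623
G01 X125.118 Y134.477
G01 X152.460 Y140.331
G01 X174.011 Y140.529
G01 X183.464 Y132.414
G0 X237.581 Y132.796
M3 S855
G01 X56.597 Y16.914 F1024
G01 X34.822 Y11.153
G01 X66.493 Y25.341
G01 X237.581 Y132.796
G0 X90.771 Y48.384
M3 S855
G01 X265.827 Y125.533 F1024
G0 X105.689 Y39.495
M3 S855
G01 X57.095 Y66.846 F1024
M5
G0 X0.000 Y0.000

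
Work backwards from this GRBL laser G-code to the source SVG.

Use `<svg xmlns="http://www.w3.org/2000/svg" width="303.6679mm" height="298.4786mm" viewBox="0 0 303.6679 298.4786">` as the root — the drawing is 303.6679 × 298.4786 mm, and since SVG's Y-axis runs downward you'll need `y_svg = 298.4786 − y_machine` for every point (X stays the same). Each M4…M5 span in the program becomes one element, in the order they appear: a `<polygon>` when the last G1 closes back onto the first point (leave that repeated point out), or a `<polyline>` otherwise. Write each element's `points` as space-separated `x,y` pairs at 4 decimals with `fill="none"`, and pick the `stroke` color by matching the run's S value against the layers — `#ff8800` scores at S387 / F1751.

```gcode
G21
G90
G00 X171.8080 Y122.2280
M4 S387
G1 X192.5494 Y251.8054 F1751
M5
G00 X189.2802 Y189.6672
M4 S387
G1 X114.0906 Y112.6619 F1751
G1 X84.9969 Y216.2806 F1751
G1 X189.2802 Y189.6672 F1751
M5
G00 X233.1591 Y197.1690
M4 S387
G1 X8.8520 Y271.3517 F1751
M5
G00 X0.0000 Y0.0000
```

y_svg = 298.4786 − y_m. Every run uses S387, so all elements get stroke `#ff8800` (score).

[1] open run; points: 171.8080,176.2506 192.5494,46.6732

[2] closed run; points: 189.2802,108.8114 114.0906,185.8167 84.9969,82.1980

[3] open run; points: 233.1591,101.3096 8.8520,27.1269

<svg xmlns="http://www.w3.org/2000/svg" width="303.6679mm" height="298.4786mm" viewBox="0 0 303.6679 298.4786">
  <polyline points="171.8080,176.2506 192.5494,46.6732" fill="none" stroke="#ff8800"/>
  <polygon points="189.2802,108.8114 114.0906,185.8167 84.9969,82.1980" fill="none" stroke="#ff8800"/>
  <polyline points="233.1591,101.3096 8.8520,27.1269" fill="none" stroke="#ff8800"/>
</svg>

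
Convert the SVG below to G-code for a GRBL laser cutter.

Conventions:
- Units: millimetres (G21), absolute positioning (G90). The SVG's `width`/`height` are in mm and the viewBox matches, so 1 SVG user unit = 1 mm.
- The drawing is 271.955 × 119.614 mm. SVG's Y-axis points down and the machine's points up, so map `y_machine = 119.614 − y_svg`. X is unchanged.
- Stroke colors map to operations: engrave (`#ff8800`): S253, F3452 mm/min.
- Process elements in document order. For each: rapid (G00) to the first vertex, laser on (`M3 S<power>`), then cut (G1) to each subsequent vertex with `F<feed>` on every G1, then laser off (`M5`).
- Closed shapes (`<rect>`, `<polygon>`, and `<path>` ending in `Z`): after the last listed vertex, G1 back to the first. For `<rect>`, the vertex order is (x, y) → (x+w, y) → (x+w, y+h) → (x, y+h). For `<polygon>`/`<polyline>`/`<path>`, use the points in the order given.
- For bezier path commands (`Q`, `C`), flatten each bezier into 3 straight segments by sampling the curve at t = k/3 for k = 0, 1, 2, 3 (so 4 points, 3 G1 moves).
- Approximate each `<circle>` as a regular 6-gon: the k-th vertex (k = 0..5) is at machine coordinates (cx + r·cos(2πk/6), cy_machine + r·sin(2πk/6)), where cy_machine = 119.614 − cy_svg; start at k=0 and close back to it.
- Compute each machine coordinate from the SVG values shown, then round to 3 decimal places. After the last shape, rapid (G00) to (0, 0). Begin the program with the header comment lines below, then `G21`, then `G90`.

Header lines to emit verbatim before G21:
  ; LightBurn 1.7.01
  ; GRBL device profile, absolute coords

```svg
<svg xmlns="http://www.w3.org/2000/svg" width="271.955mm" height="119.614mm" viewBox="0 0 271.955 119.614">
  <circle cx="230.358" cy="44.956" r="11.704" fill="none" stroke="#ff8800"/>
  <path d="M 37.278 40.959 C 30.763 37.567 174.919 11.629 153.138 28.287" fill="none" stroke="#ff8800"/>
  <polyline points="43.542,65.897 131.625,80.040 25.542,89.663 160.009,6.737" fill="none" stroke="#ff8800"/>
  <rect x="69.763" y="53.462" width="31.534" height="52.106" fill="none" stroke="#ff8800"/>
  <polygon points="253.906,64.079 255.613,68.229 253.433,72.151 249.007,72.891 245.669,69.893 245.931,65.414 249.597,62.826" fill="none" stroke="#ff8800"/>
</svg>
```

; LightBurn 1.7.01
; GRBL device profile, absolute coords
G21
G90
G00 X242.062 Y74.658
M3 S253
G1 X236.210 Y84.794 F3452
G1 X224.506 Y84.794 F3452
G1 X218.654 Y74.658 F3452
G1 X224.506 Y64.522 F3452
G1 X236.210 Y64.522 F3452
G1 X242.062 Y74.658 F3452
M5
G00 X37.278 Y78.655
M3 S253
G1 X69.260 Y87.150 F3452
G1 X131.333 Y96.199 F3452
G1 X153.138 Y91.327 F3452
M5
G00 X43.542 Y53.717
M3 S253
G1 X131.625 Y39.574 F3452
G1 X25.542 Y29.951 F3452
G1 X160.009 Y112.877 F3452
M5
G00 X69.763 Y66.152
M3 S253
G1 X101.297 Y66.152 F3452
G1 X101.297 Y14.046 F3452
G1 X69.763 Y14.046 F3452
G1 X69.763 Y66.152 F3452
M5
G00 X253.906 Y55.535
M3 S253
G1 X255.613 Y51.385 F3452
G1 X253.433 Y47.463 F3452
G1 X249.007 Y46.723 F3452
G1 X245.669 Y49.721 F3452
G1 X245.931 Y54.200 F3452
G1 X249.597 Y56.788 F3452
G1 X253.906 Y55.535 F3452
M5
G00 X0.000 Y0.000

viewBox `0 0 271.955 119.614` with mm width/height → 1 unit = 1 mm. Flip: y_m = 119.614 − y_svg.

**Shape 1** — `<circle>` circle, stroke `#ff8800` → engrave (S253, F3452). Machine vertices: (242.062,74.658) → (236.210,84.794) → (224.506,84.794) → (218.654,74.658) → (224.506,64.522) → (236.210,64.522) → (242.062,74.658). Closed: final G1 returns to the first vertex.

**Shape 2** — `<path>` cubic bezier, stroke `#ff8800` → engrave (S253, F3452). Control points (SVG): P0=(37.278,40.959), P1=(30.763,37.567), P2=(174.919,11.629), P3=(153.138,28.287); sampled at t=k/3. Machine vertices: (37.278,78.655) → (69.260,87.150) → (131.333,96.199) → (153.138,91.327). Open path.

**Shape 3** — `<polyline>` open polyline, stroke `#ff8800` → engrave (S253, F3452). Machine vertices: (43.542,53.717) → (131.625,39.574) → (25.542,29.951) → (160.009,112.877). Open path.

**Shape 4** — `<rect>` rectangle, stroke `#ff8800` → engrave (S253, F3452). Machine vertices: (69.763,66.152) → (101.297,66.152) → (101.297,14.046) → (69.763,14.046) → (69.763,66.152). Closed: final G1 returns to the first vertex.

**Shape 5** — `<polygon>` regular polygon, stroke `#ff8800` → engrave (S253, F3452). Machine vertices: (253.906,55.535) → (255.613,51.385) → (253.433,47.463) → (249.007,46.723) → (245.669,49.721) → (245.931,54.200) → (249.597,56.788) → (253.906,55.535). Closed: final G1 returns to the first vertex.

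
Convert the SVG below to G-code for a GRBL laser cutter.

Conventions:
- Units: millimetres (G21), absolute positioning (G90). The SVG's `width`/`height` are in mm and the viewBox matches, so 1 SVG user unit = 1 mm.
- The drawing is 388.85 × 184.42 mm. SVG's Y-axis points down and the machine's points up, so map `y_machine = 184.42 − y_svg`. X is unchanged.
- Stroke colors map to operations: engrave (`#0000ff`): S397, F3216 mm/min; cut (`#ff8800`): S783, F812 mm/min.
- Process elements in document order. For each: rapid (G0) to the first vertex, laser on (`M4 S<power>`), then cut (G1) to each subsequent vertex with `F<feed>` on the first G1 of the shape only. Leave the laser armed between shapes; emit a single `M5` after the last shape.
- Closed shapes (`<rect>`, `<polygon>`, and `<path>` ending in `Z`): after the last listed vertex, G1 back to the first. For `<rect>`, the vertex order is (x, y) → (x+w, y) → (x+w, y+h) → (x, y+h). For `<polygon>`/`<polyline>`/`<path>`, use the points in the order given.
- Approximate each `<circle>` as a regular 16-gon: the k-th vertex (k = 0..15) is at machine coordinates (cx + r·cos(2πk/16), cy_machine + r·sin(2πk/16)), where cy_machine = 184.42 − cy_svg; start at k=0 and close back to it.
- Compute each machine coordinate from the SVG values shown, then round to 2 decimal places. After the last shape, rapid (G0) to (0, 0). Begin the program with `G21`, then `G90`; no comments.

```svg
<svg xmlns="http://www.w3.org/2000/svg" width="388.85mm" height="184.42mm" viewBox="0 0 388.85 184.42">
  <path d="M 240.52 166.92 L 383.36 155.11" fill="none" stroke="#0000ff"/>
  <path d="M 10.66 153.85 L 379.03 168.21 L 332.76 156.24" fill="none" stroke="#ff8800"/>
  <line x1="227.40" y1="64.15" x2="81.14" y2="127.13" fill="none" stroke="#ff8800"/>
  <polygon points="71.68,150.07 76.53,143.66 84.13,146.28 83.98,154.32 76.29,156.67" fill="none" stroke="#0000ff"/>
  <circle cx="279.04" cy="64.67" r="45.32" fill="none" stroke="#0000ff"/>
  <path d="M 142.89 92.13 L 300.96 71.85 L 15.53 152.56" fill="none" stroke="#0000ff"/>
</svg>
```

G21
G90
G0 X240.52 Y17.50
M4 S397
G1 X383.36 Y29.31 F3216
G0 X10.66 Y30.57
M4 S783
G1 X379.03 Y16.21 F812
G1 X332.76 Y28.18
G0 X227.40 Y120.27
M4 S783
G1 X81.14 Y57.29 F812
G0 X71.68 Y34.35
M4 S397
G1 X76.53 Y40.76 F3216
G1 X84.13 Y38.14
G1 X83.98 Y30.10
G1 X76.29 Y27.75
G1 X71.68 Y34.35
G0 X324.36 Y119.75
M4 S397
G1 X320.91 Y137.09 F3216
G1 X311.09 Y151.80
G1 X296.38 Y161.62
G1 X279.04 Y165.07
G1 X261.70 Y161.62
G1 X246.99 Y151.80
G1 X237.17 Y137.09
G1 X233.72 Y119.75
G1 X237.17 Y102.41
G1 X246.99 Y87.70
G1 X261.70 Y77.88
G1 X279.04 Y74.43
G1 X296.38 Y77.88
G1 X311.09 Y87.70
G1 X320.91 Y102.41
G1 X324.36 Y119.75
G0 X142.89 Y92.29
M4 S397
G1 X300.96 Y112.57 F3216
G1 X15.53 Y31.86
M5
G0 X0.00 Y0.00

Since the viewBox matches the mm dimensions, user units are millimetres directly. The only transform is the Y-flip y_m = 184.42 − y_svg.

Shape 1 is a line segment drawn with `<path>`. Its stroke #0000ff means engrave at S397, F3216. After flipping Y the toolpath is (240.52,17.50) → (383.36,29.31).

Shape 2 is a open polyline drawn with `<path>`. Its stroke #ff8800 means cut at S783, F812. After flipping Y the toolpath is (10.66,30.57) → (379.03,16.21) → (332.76,28.18).

Shape 3 is a line segment drawn with `<line>`. Its stroke #ff8800 means cut at S783, F812. After flipping Y the toolpath is (227.40,120.27) → (81.14,57.29).

Shape 4 is a regular polygon drawn with `<polygon>`. Its stroke #0000ff means engrave at S397, F3216. After flipping Y the toolpath is (71.68,34.35) → (76.53,40.76) → (84.13,38.14) → (83.98,30.10) → (76.29,27.75) → (71.68,34.35), returning to the start.

Shape 5 is a circle drawn with `<circle>`. Its stroke #0000ff means engrave at S397, F3216. After flipping Y the toolpath is (324.36,119.75) → (320.91,137.09) → (311.09,151.80) → (296.38,161.62) → (279.04,165.07) → (261.70,161.62) → (246.99,151.80) → (237.17,137.09) → (233.72,119.75) → (237.17,102.41) → (246.99,87.70) → (261.70,77.88) → (279.04,74.43) → (296.38,77.88) → (311.09,87.70) → (320.91,102.41) → (324.36,119.75), returning to the start.

Shape 6 is a open polyline drawn with `<path>`. Its stroke #0000ff means engrave at S397, F3216. After flipping Y the toolpath is (142.89,92.29) → (300.96,112.57) → (15.53,31.86).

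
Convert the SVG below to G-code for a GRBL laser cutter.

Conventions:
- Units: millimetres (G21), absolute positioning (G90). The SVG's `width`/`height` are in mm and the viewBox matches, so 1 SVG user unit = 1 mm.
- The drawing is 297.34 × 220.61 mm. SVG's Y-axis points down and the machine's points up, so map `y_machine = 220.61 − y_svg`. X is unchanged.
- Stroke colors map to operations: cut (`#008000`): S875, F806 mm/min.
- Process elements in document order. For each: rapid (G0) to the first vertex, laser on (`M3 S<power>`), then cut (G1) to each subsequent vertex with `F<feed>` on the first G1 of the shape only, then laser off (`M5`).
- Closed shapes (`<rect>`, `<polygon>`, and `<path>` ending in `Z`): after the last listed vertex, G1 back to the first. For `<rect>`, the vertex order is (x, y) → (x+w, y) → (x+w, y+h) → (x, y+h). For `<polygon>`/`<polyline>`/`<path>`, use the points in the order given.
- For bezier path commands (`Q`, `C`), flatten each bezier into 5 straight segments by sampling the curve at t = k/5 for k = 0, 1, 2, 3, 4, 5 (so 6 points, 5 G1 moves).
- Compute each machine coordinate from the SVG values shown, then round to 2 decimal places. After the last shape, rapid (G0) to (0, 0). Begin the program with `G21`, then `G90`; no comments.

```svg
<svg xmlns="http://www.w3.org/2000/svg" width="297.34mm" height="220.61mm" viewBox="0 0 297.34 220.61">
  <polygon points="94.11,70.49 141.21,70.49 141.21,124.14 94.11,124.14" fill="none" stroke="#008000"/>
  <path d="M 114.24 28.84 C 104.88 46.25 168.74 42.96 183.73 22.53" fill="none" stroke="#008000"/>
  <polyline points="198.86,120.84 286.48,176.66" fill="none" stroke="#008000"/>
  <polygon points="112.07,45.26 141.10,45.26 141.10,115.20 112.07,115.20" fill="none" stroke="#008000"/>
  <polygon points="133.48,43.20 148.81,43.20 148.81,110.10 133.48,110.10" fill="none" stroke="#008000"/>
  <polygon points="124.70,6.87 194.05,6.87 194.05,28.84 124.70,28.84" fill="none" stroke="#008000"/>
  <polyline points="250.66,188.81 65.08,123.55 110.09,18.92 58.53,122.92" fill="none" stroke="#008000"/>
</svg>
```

G21
G90
G0 X94.11 Y150.12
M3 S875
G1 X141.21 Y150.12 F806
G1 X141.21 Y96.47
G1 X94.11 Y96.47
G1 X94.11 Y150.12
M5
G0 X114.24 Y191.77
M3 S875
G1 X116.43 Y183.78 F806
G1 X130.34 Y180.59
G1 X150.10 Y182.02
G1 X169.85 Y187.91
G1 X183.73 Y198.08
M5
G0 X198.86 Y99.77
M3 S875
G1 X286.48 Y43.95 F806
M5
G0 X112.07 Y175.35
M3 S875
G1 X141.10 Y175.35 F806
G1 X141.10 Y105.41
G1 X112.07 Y105.41
G1 X112.07 Y175.35
M5
G0 X133.48 Y177.41
M3 S875
G1 X148.81 Y177.41 F806
G1 X148.81 Y110.51
G1 X133.48 Y110.51
G1 X133.48 Y177.41
M5
G0 X124.70 Y213.74
M3 S875
G1 X194.05 Y213.74 F806
G1 X194.05 Y191.77
G1 X124.70 Y191.77
G1 X124.70 Y213.74
M5
G0 X250.66 Y31.80
M3 S875
G1 X65.08 Y97.06 F806
G1 X110.09 Y201.69
G1 X58.53 Y97.69
M5
G0 X0.00 Y0.00

viewBox `0 0 297.34 220.61` with mm width/height → 1 unit = 1 mm. Flip: y_m = 220.61 − y_svg.

**Shape 1** — `<polygon>` rectangle, stroke `#008000` → cut (S875, F806). Machine vertices: (94.11,150.12) → (141.21,150.12) → (141.21,96.47) → (94.11,96.47) → (94.11,150.12). Closed: final G1 returns to the first vertex.

**Shape 2** — `<path>` cubic bezier, stroke `#008000` → cut (S875, F806). Control points (SVG): P0=(114.24,28.84), P1=(104.88,46.25), P2=(168.74,42.96), P3=(183.73,22.53); sampled at t=k/5. Machine vertices: (114.24,191.77) → (116.43,183.78) → (130.34,180.59) → (150.10,182.02) → (169.85,187.91) → (183.73,198.08). Open path.

**Shape 3** — `<polyline>` line segment, stroke `#008000` → cut (S875, F806). Machine vertices: (198.86,99.77) → (286.48,43.95). Open path.

**Shape 4** — `<polygon>` rectangle, stroke `#008000` → cut (S875, F806). Machine vertices: (112.07,175.35) → (141.10,175.35) → (141.10,105.41) → (112.07,105.41) → (112.07,175.35). Closed: final G1 returns to the first vertex.

**Shape 5** — `<polygon>` rectangle, stroke `#008000` → cut (S875, F806). Machine vertices: (133.48,177.41) → (148.81,177.41) → (148.81,110.51) → (133.48,110.51) → (133.48,177.41). Closed: final G1 returns to the first vertex.

**Shape 6** — `<polygon>` rectangle, stroke `#008000` → cut (S875, F806). Machine vertices: (124.70,213.74) → (194.05,213.74) → (194.05,191.77) → (124.70,191.77) → (124.70,213.74). Closed: final G1 returns to the first vertex.

**Shape 7** — `<polyline>` open polyline, stroke `#008000` → cut (S875, F806). Machine vertices: (250.66,31.80) → (65.08,97.06) → (110.09,201.69) → (58.53,97.69). Open path.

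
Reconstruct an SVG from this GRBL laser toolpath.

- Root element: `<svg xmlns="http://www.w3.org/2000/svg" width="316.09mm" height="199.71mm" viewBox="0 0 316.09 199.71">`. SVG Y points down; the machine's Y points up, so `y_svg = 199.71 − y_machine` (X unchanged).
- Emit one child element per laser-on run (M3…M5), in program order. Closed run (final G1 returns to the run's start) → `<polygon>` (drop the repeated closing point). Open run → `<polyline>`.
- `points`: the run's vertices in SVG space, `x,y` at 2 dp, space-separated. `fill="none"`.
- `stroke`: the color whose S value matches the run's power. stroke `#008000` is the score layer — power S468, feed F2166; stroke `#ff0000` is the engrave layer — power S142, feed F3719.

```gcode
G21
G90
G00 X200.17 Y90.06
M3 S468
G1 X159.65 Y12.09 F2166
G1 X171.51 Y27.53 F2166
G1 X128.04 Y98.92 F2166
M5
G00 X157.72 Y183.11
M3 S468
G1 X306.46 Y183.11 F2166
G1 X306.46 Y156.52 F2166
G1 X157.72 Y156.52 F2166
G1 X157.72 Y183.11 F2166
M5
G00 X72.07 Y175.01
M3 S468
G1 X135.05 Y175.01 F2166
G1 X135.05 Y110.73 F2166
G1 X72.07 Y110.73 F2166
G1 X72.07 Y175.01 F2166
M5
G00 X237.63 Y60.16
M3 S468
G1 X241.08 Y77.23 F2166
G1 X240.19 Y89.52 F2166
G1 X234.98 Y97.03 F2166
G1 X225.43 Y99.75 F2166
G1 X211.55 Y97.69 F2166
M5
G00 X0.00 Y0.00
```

Machine Y-up, SVG Y-down with viewBox height 199.71, so y_svg = 199.71 − y_machine; X carries over. Every run uses S468, so all elements get stroke `#008000` (score).

Run 1: The run is open, so emit a `<polyline>` with points (Y-flipped): 200.17,109.65 159.65,187.62 171.51,172.18 128.04,100.79.

Run 2: The run returns to its start, so emit a `<polygon>` with points (Y-flipped): 157.72,16.60 306.46,16.60 306.46,43.19 157.72,43.19.

Run 3: The run returns to its start, so emit a `<polygon>` with points (Y-flipped): 72.07,24.70 135.05,24.70 135.05,88.98 72.07,88.98.

Run 4: The run is open, so emit a `<polyline>` with points (Y-flipped): 237.63,139.55 241.08,122.48 240.19,110.19 234.98,102.68 225.43,99.96 211.55,102.02.

<svg xmlns="http://www.w3.org/2000/svg" width="316.09mm" height="199.71mm" viewBox="0 0 316.09 199.71">
  <polyline points="200.17,109.65 159.65,187.62 171.51,172.18 128.04,100.79" fill="none" stroke="#008000"/>
  <polygon points="157.72,16.60 306.46,16.60 306.46,43.19 157.72,43.19" fill="none" stroke="#008000"/>
  <polygon points="72.07,24.70 135.05,24.70 135.05,88.98 72.07,88.98" fill="none" stroke="#008000"/>
  <polyline points="237.63,139.55 241.08,122.48 240.19,110.19 234.98,102.68 225.43,99.96 211.55,102.02" fill="none" stroke="#008000"/>
</svg>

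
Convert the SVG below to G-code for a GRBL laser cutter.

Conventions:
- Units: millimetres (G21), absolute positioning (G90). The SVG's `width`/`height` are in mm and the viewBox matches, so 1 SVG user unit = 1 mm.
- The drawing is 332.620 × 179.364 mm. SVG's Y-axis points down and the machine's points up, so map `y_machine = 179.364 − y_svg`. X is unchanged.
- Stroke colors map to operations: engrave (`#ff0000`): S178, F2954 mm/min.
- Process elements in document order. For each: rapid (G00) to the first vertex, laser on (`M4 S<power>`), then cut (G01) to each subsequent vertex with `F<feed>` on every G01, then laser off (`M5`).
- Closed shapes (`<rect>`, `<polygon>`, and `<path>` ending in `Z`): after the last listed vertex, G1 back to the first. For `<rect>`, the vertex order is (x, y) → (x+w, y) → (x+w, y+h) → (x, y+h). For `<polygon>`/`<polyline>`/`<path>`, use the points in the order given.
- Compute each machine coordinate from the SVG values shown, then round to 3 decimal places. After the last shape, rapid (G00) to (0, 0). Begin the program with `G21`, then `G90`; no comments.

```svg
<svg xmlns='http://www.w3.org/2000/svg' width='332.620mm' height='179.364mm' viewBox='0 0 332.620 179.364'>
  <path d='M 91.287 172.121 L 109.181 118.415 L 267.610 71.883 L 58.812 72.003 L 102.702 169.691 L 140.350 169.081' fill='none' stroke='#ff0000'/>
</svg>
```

1 u = 1 mm; y_m = 179.364 − y.

[1] `<path>` open polyline, #ff0000→engrave S178 F2954: (91.287,7.243) → (109.181,60.949) → (267.610,107.481) → (58.812,107.361) → (102.702,9.673) → (140.350,10.283)

G21
G90
G00 X91.287 Y7.243
M4 S178
G01 X109.181 Y60.949 F2954
G01 X267.610 Y107.481 F2954
G01 X58.812 Y107.361 F2954
G01 X102.702 Y9.673 F2954
G01 X140.350 Y10.283 F2954
M5
G00 X0.000 Y0.000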